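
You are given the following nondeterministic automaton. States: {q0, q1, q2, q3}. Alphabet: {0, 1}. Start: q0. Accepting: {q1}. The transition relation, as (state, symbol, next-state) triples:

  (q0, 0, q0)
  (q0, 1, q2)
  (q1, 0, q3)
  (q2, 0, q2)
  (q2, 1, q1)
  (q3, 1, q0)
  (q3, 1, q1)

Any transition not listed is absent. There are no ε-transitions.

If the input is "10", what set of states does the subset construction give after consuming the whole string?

{q2}

Start in {q0}.
Read '1': q0→{q2}; now {q2}.
Read '0': q2→{q2}; now {q2}.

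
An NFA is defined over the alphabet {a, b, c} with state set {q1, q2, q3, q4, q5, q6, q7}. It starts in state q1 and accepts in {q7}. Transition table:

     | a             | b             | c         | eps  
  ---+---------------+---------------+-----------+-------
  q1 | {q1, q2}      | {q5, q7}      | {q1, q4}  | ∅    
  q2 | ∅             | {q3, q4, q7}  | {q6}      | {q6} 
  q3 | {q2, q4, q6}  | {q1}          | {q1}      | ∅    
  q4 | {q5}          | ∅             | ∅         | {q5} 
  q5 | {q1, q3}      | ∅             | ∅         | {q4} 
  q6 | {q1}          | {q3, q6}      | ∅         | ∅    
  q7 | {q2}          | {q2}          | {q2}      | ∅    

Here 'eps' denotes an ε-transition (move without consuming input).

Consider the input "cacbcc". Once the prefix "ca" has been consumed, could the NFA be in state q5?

Yes

Start in {q1}.
Read 'c': q1→{q1, q4}; union {q1, q4}; ε-closure = {q1, q4, q5}.
Read 'a': q1→{q1, q2}, q4→{q5}, q5→{q1, q3}; union {q1, q2, q3, q5}; ε-closure = {q1, q2, q3, q4, q5, q6}.
State q5 is in {q1, q2, q3, q4, q5, q6}.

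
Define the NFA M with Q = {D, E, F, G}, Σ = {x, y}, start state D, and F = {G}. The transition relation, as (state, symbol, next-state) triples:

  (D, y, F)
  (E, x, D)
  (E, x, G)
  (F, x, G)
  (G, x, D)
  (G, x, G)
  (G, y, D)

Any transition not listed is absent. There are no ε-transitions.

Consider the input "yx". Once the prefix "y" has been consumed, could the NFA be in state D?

No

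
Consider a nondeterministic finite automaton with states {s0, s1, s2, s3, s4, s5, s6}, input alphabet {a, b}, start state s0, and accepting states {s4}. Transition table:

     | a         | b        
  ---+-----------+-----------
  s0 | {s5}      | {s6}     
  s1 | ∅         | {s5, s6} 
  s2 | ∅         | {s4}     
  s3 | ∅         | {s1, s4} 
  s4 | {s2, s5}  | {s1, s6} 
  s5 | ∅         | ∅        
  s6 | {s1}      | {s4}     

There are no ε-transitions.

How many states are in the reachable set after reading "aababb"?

Start in {s0}.
Read 'a': s0→{s5}; now {s5}.
Read 'a': s5→∅; now ∅.
The set is empty and remains empty for the remaining 4 symbols.
That set has 0 states.

0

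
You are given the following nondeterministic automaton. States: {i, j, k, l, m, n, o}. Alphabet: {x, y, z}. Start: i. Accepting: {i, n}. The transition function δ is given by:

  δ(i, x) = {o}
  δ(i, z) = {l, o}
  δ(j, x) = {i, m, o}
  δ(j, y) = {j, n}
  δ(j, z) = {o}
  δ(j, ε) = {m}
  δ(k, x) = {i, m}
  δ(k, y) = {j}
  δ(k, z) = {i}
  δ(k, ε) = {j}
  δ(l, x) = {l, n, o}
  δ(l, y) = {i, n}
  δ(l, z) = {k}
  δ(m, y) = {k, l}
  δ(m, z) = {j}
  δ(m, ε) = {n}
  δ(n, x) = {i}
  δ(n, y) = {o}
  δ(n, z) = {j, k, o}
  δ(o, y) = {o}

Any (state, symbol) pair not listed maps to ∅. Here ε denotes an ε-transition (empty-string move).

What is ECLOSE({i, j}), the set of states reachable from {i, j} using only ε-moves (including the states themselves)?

{i, j, m, n}

Begin with {i, j}.
ε-move j → m; add m.
ε-move m → n; add n.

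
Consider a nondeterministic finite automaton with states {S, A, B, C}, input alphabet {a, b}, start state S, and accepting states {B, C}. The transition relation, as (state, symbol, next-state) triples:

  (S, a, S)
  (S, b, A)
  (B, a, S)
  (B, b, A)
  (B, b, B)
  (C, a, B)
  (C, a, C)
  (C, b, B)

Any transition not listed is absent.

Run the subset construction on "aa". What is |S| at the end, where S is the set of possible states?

Start in {S}.
Read 'a': {S} → {S}.
Read 'a': {S} → {S}.
That set has 1 state.

1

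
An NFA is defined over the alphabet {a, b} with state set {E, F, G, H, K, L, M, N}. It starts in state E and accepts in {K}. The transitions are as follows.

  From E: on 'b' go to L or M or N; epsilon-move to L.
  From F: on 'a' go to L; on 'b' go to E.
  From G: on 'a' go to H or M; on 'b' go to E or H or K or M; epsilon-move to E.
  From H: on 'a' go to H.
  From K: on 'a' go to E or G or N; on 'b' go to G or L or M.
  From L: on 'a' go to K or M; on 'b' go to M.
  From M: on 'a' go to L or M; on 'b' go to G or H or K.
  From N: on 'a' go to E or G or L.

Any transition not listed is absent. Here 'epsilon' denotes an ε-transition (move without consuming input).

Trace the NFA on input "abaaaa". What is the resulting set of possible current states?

{E, G, H, K, L, M, N}

Start: ε-closure({E}) = {E, L}.
Read 'a': {E, L} → {K, M}.
Read 'b': {K, M} → {E, G, H, K, L, M}.
Read 'a': {E, G, H, K, L, M} → {E, G, H, K, L, M, N}.
Read 'a': {E, G, H, K, L, M, N} → {E, G, H, K, L, M, N}.
Read 'a': {E, G, H, K, L, M, N} → {E, G, H, K, L, M, N}.
Read 'a': {E, G, H, K, L, M, N} → {E, G, H, K, L, M, N}.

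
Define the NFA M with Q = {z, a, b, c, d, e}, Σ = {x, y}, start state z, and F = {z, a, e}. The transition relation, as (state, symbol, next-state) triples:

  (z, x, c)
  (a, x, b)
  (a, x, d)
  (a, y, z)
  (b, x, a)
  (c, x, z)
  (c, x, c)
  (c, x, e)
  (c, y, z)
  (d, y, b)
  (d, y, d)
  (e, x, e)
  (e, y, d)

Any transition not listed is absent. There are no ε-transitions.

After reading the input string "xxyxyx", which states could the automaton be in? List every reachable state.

{c}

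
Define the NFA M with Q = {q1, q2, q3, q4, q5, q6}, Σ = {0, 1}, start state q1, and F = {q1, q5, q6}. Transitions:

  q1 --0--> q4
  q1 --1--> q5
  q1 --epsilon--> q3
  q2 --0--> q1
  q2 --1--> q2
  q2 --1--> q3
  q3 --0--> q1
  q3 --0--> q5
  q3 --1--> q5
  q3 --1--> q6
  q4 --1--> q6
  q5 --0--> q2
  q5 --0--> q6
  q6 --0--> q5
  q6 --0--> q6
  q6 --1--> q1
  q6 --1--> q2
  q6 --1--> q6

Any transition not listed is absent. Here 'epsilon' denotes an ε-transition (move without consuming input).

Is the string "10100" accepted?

Yes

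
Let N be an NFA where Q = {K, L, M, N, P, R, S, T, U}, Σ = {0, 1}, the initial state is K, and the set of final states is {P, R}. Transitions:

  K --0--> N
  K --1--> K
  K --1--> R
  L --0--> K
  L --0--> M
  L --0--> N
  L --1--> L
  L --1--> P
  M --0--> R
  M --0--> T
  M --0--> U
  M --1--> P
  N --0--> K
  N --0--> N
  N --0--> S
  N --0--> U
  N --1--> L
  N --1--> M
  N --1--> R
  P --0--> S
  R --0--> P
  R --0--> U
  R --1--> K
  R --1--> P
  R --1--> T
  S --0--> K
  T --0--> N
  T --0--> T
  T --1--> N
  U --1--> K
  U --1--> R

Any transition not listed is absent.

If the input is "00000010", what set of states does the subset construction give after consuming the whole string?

{K, M, N, P, R, T, U}

Start in {K}.
Read '0': {K} → {N}.
Read '0': {N} → {K, N, S, U}.
Read '0': {K, N, S, U} → {K, N, S, U}.
Read '0': {K, N, S, U} → {K, N, S, U}.
Read '0': {K, N, S, U} → {K, N, S, U}.
Read '0': {K, N, S, U} → {K, N, S, U}.
Read '1': {K, N, S, U} → {K, L, M, R}.
Read '0': {K, L, M, R} → {K, M, N, P, R, T, U}.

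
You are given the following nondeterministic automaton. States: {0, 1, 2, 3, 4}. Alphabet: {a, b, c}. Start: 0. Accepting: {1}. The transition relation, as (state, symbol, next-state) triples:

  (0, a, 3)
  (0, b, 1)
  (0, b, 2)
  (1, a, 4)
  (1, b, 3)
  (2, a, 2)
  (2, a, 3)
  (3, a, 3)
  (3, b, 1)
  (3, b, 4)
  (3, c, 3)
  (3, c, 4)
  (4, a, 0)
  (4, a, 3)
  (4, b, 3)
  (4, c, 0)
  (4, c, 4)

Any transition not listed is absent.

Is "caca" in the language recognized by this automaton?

Start in {0}.
Read 'c': 0→∅; now ∅.
The set is empty and remains empty for the remaining 3 symbols.
The final set ∅ contains no accepting state.

No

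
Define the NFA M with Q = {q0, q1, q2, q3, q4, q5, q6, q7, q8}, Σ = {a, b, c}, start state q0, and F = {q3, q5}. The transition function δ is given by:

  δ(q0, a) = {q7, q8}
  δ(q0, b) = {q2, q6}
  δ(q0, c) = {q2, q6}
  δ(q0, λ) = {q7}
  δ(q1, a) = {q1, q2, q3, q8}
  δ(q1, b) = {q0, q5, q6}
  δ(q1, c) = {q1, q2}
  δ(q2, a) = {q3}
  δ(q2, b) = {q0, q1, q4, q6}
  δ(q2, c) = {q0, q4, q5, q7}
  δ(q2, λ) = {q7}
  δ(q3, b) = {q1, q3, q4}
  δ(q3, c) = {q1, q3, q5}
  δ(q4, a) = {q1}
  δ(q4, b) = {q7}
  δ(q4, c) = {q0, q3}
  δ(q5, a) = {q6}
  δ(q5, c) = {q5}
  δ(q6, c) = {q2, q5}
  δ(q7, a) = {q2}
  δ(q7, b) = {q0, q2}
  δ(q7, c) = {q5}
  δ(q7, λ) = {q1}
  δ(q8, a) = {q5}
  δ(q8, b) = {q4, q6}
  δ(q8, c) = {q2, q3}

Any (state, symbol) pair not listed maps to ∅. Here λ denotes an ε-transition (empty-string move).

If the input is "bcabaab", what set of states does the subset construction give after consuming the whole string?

{q0, q1, q2, q3, q4, q5, q6, q7}

Start: ε-closure({q0}) = {q0, q1, q7}.
Read 'b': q0→{q2, q6}, q1→{q0, q5, q6}, q7→{q0, q2}; union {q0, q2, q5, q6}; ε-closure = {q0, q1, q2, q5, q6, q7}.
Read 'c': q0→{q2, q6}, q1→{q1, q2}, q2→{q0, q4, q5, q7}, q5→{q5}, q6→{q2, q5}, q7→{q5}; now {q0, q1, q2, q4, q5, q6, q7}.
Read 'a': q0→{q7, q8}, q1→{q1, q2, q3, q8}, q2→{q3}, q4→{q1}, q5→{q6}, q6→∅, q7→{q2}; now {q1, q2, q3, q6, q7, q8}.
Read 'b': q1→{q0, q5, q6}, q2→{q0, q1, q4, q6}, q3→{q1, q3, q4}, q6→∅, q7→{q0, q2}, q8→{q4, q6}; union {q0, q1, q2, q3, q4, q5, q6}; ε-closure = {q0, q1, q2, q3, q4, q5, q6, q7}.
Read 'a': q0→{q7, q8}, q1→{q1, q2, q3, q8}, q2→{q3}, q3→∅, q4→{q1}, q5→{q6}, q6→∅, q7→{q2}; now {q1, q2, q3, q6, q7, q8}.
Read 'a': q1→{q1, q2, q3, q8}, q2→{q3}, q3→∅, q6→∅, q7→{q2}, q8→{q5}; union {q1, q2, q3, q5, q8}; ε-closure = {q1, q2, q3, q5, q7, q8}.
Read 'b': q1→{q0, q5, q6}, q2→{q0, q1, q4, q6}, q3→{q1, q3, q4}, q5→∅, q7→{q0, q2}, q8→{q4, q6}; union {q0, q1, q2, q3, q4, q5, q6}; ε-closure = {q0, q1, q2, q3, q4, q5, q6, q7}.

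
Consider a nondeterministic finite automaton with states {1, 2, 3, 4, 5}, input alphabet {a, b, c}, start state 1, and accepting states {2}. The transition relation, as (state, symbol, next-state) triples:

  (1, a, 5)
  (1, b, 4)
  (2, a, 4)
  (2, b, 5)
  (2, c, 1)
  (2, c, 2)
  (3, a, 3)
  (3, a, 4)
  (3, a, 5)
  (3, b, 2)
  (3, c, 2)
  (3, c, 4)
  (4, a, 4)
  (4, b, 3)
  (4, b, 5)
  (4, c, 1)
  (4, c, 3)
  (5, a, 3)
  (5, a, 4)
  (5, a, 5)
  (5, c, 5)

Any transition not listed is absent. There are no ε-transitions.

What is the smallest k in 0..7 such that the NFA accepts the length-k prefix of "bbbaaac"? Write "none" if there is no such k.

3

Start in {1}.
Read 'b': 1→{4}; now {4}.
Read 'b': 4→{3, 5}; now {3, 5}.
Read 'b': 3→{2}, 5→∅; now {2}.
None of the earlier sets intersect F, but {2} does.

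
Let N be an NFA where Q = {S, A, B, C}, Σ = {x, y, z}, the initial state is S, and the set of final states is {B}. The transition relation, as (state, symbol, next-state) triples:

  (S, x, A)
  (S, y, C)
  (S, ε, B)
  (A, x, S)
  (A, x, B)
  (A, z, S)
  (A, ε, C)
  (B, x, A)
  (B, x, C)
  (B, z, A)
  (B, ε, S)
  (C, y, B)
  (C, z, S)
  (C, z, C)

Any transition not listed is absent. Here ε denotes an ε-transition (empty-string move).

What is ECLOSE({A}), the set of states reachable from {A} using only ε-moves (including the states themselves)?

Begin with {A}.
ε-move A → C; add C.

{A, C}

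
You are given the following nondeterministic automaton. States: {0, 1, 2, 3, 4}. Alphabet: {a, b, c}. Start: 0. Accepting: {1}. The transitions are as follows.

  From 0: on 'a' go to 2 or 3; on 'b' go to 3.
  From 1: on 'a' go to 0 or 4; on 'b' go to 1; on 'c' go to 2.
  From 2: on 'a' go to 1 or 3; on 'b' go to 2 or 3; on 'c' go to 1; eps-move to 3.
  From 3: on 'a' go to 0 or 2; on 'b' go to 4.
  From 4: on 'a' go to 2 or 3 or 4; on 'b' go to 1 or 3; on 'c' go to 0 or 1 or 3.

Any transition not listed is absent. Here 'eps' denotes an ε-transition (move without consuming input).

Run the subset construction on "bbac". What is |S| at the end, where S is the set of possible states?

3

Start in {0}.
Read 'b': {0} → {3}.
Read 'b': {3} → {4}.
Read 'a': {4} → {2, 3, 4}.
Read 'c': {2, 3, 4} → {0, 1, 3}.
That set has 3 states.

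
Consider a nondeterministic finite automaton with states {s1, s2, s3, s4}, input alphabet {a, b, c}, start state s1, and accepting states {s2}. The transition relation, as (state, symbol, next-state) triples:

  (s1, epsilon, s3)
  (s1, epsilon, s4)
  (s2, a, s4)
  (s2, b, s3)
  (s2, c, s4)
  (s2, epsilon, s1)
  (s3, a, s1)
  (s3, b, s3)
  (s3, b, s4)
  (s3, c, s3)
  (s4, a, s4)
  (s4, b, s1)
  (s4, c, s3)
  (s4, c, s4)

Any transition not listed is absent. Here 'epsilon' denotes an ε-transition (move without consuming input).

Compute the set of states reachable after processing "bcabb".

Start: ε-closure({s1}) = {s1, s3, s4}.
Read 'b': s1→∅, s3→{s3, s4}, s4→{s1}; now {s1, s3, s4}.
Read 'c': s1→∅, s3→{s3}, s4→{s3, s4}; now {s3, s4}.
Read 'a': s3→{s1}, s4→{s4}; union {s1, s4}; ε-closure = {s1, s3, s4}.
Read 'b': s1→∅, s3→{s3, s4}, s4→{s1}; now {s1, s3, s4}.
Read 'b': s1→∅, s3→{s3, s4}, s4→{s1}; now {s1, s3, s4}.

{s1, s3, s4}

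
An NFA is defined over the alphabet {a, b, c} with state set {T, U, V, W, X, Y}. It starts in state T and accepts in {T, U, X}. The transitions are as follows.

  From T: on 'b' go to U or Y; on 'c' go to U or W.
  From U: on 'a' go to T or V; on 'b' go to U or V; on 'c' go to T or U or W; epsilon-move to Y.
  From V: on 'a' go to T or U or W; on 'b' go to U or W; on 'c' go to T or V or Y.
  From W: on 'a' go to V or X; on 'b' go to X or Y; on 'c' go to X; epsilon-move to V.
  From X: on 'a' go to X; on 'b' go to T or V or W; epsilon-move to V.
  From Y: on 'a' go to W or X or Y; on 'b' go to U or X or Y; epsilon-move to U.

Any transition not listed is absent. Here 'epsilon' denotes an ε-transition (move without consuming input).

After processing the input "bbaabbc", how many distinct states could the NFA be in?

Start in {T}.
Read 'b': {T} → {U, Y}.
Read 'b': {U, Y} → {U, V, X, Y}.
Read 'a': {U, V, X, Y} → {T, U, V, W, X, Y}.
Read 'a': {T, U, V, W, X, Y} → {T, U, V, W, X, Y}.
Read 'b': {T, U, V, W, X, Y} → {T, U, V, W, X, Y}.
Read 'b': {T, U, V, W, X, Y} → {T, U, V, W, X, Y}.
Read 'c': {T, U, V, W, X, Y} → {T, U, V, W, X, Y}.
That set has 6 states.

6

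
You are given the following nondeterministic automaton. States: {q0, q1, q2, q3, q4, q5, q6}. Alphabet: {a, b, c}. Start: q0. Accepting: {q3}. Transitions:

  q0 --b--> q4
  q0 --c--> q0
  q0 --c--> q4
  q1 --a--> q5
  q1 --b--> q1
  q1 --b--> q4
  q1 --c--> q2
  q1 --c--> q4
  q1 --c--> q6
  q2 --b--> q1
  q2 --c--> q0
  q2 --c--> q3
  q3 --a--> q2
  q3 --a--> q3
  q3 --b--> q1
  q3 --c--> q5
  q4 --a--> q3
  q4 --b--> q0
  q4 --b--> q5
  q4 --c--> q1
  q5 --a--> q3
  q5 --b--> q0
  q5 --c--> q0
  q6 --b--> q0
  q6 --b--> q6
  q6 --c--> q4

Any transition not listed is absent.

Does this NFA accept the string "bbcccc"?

Yes

Start in {q0}.
Read 'b': {q0} → {q4}.
Read 'b': {q4} → {q0, q5}.
Read 'c': {q0, q5} → {q0, q4}.
Read 'c': {q0, q4} → {q0, q1, q4}.
Read 'c': {q0, q1, q4} → {q0, q1, q2, q4, q6}.
Read 'c': {q0, q1, q2, q4, q6} → {q0, q1, q2, q3, q4, q6}.
The final set {q0, q1, q2, q3, q4, q6} contains the accepting state q3.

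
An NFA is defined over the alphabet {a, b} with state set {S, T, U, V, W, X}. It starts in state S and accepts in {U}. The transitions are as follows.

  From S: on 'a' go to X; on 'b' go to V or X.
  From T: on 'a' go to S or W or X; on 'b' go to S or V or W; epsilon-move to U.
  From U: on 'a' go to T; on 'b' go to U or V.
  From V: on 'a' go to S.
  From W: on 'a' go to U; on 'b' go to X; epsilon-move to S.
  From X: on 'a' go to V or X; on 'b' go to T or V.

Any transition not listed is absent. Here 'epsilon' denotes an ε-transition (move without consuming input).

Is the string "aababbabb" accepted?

Yes

Start in {S}.
Read 'a': S→{X}; now {X}.
Read 'a': X→{V, X}; now {V, X}.
Read 'b': V→∅, X→{T, V}; union {T, V}; ε-closure = {T, U, V}.
Read 'a': T→{S, W, X}, U→{T}, V→{S}; union {S, T, W, X}; ε-closure = {S, T, U, W, X}.
Read 'b': S→{V, X}, T→{S, V, W}, U→{U, V}, W→{X}, X→{T, V}; now {S, T, U, V, W, X}.
Read 'b': S→{V, X}, T→{S, V, W}, U→{U, V}, V→∅, W→{X}, X→{T, V}; now {S, T, U, V, W, X}.
Read 'a': S→{X}, T→{S, W, X}, U→{T}, V→{S}, W→{U}, X→{V, X}; now {S, T, U, V, W, X}.
Read 'b': S→{V, X}, T→{S, V, W}, U→{U, V}, V→∅, W→{X}, X→{T, V}; now {S, T, U, V, W, X}.
Read 'b': S→{V, X}, T→{S, V, W}, U→{U, V}, V→∅, W→{X}, X→{T, V}; now {S, T, U, V, W, X}.
The final set {S, T, U, V, W, X} contains the accepting state U.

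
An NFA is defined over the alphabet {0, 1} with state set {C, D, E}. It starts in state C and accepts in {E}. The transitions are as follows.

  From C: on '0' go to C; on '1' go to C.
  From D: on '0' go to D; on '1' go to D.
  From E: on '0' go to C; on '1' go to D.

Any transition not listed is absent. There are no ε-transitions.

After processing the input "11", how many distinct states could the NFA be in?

1

Start in {C}.
Read '1': {C} → {C}.
Read '1': {C} → {C}.
That set has 1 state.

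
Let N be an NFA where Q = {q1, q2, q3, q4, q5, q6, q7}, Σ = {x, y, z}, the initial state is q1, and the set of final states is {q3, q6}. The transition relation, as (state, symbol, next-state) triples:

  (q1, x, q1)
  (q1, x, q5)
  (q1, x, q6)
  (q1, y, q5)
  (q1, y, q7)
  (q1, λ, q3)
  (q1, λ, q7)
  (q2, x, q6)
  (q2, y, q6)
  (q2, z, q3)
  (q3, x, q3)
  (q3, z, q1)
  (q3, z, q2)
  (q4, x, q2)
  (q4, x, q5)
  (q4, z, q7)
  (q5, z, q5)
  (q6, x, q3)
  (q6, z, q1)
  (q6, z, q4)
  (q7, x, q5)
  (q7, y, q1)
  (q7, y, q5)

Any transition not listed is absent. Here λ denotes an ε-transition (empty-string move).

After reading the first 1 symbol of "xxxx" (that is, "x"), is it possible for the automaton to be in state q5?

Start: ε-closure({q1}) = {q1, q3, q7}.
Read 'x': {q1, q3, q7} → {q1, q3, q5, q6, q7}.
State q5 is in {q1, q3, q5, q6, q7}.

Yes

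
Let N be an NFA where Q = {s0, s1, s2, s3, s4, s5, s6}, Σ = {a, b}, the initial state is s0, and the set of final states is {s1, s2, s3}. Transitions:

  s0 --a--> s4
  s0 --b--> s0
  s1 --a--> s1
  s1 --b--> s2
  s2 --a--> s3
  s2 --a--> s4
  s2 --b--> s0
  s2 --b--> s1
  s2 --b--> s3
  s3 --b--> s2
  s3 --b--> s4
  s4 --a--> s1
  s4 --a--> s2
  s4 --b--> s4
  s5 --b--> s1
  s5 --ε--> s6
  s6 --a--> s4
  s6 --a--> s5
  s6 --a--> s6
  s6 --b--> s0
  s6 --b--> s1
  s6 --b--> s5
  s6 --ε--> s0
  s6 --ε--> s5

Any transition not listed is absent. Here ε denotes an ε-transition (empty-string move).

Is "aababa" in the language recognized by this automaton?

Yes

Start in {s0}.
Read 'a': s0→{s4}; now {s4}.
Read 'a': s4→{s1, s2}; now {s1, s2}.
Read 'b': s1→{s2}, s2→{s0, s1, s3}; now {s0, s1, s2, s3}.
Read 'a': s0→{s4}, s1→{s1}, s2→{s3, s4}, s3→∅; now {s1, s3, s4}.
Read 'b': s1→{s2}, s3→{s2, s4}, s4→{s4}; now {s2, s4}.
Read 'a': s2→{s3, s4}, s4→{s1, s2}; now {s1, s2, s3, s4}.
The final set {s1, s2, s3, s4} contains the accepting states s1, s2, s3.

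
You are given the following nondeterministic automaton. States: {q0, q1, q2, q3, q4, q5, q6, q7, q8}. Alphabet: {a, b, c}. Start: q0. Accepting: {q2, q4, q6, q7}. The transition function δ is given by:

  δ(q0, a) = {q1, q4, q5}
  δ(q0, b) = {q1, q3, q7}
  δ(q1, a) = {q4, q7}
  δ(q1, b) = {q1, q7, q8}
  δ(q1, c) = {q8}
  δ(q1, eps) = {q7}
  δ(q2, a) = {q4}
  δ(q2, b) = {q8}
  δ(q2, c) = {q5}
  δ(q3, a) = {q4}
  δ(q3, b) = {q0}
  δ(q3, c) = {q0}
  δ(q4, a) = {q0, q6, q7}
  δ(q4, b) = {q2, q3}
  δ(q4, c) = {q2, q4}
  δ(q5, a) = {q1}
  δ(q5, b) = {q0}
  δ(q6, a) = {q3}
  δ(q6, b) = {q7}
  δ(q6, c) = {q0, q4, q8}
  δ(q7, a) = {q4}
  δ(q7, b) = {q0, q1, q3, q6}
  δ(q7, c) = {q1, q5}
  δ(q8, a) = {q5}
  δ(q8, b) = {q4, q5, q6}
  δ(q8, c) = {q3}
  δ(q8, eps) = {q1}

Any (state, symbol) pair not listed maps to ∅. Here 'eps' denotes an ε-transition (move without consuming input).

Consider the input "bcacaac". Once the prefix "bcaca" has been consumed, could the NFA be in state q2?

Start in {q0}.
Read 'b': {q0} → {q1, q3, q7}.
Read 'c': {q1, q3, q7} → {q0, q1, q5, q7, q8}.
Read 'a': {q0, q1, q5, q7, q8} → {q1, q4, q5, q7}.
Read 'c': {q1, q4, q5, q7} → {q1, q2, q4, q5, q7, q8}.
Read 'a': {q1, q2, q4, q5, q7, q8} → {q0, q1, q4, q5, q6, q7}.
State q2 is not in {q0, q1, q4, q5, q6, q7}.

No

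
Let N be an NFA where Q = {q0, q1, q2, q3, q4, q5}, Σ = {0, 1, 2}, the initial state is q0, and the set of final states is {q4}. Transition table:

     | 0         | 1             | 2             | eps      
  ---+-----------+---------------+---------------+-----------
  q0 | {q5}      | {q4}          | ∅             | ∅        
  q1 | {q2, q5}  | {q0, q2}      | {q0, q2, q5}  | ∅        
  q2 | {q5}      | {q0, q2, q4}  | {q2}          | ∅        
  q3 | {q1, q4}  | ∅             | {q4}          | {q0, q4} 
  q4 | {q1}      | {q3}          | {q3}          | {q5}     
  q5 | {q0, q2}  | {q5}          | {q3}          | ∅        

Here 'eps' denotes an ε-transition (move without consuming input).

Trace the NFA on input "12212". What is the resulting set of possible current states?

{q0, q3, q4, q5}

Start in {q0}.
Read '1': q0→{q4}; union {q4}; ε-closure = {q4, q5}.
Read '2': q4→{q3}, q5→{q3}; union {q3}; ε-closure = {q0, q3, q4, q5}.
Read '2': q0→∅, q3→{q4}, q4→{q3}, q5→{q3}; union {q3, q4}; ε-closure = {q0, q3, q4, q5}.
Read '1': q0→{q4}, q3→∅, q4→{q3}, q5→{q5}; union {q3, q4, q5}; ε-closure = {q0, q3, q4, q5}.
Read '2': q0→∅, q3→{q4}, q4→{q3}, q5→{q3}; union {q3, q4}; ε-closure = {q0, q3, q4, q5}.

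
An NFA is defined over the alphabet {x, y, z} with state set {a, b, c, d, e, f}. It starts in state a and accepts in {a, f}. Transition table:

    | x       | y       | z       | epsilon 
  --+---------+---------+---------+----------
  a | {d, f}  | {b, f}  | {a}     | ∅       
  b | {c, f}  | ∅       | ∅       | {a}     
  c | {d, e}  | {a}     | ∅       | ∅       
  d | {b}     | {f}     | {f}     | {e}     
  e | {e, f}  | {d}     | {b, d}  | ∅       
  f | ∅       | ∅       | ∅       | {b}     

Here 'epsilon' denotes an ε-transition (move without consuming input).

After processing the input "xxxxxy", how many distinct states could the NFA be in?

Start in {a}.
Read 'x': {a} → {a, b, d, e, f}.
Read 'x': {a, b, d, e, f} → {a, b, c, d, e, f}.
Read 'x': {a, b, c, d, e, f} → {a, b, c, d, e, f}.
Read 'x': {a, b, c, d, e, f} → {a, b, c, d, e, f}.
Read 'x': {a, b, c, d, e, f} → {a, b, c, d, e, f}.
Read 'y': {a, b, c, d, e, f} → {a, b, d, e, f}.
That set has 5 states.

5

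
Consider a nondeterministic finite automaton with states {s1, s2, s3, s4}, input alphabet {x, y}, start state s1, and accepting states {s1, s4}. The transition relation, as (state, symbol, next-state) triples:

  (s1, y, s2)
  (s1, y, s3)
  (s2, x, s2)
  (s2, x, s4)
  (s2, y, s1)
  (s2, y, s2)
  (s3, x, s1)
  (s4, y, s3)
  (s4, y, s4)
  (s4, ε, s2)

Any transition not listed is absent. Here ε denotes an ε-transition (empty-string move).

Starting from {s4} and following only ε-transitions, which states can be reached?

Begin with {s4}.
ε-move s4 → s2; add s2.

{s2, s4}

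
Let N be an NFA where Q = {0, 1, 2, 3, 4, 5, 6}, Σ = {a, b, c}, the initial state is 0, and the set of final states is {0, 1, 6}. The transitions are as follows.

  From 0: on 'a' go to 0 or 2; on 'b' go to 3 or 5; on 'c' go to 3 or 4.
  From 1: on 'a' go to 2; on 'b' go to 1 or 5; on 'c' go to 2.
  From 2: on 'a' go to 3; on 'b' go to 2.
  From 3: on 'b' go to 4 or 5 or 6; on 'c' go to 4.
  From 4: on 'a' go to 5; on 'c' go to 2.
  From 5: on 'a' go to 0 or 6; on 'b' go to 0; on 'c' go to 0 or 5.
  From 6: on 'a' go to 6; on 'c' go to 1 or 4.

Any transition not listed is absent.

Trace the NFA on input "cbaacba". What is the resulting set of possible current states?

{0, 2, 5, 6}

Start in {0}.
Read 'c': 0→{3, 4}; now {3, 4}.
Read 'b': 3→{4, 5, 6}, 4→∅; now {4, 5, 6}.
Read 'a': 4→{5}, 5→{0, 6}, 6→{6}; now {0, 5, 6}.
Read 'a': 0→{0, 2}, 5→{0, 6}, 6→{6}; now {0, 2, 6}.
Read 'c': 0→{3, 4}, 2→∅, 6→{1, 4}; now {1, 3, 4}.
Read 'b': 1→{1, 5}, 3→{4, 5, 6}, 4→∅; now {1, 4, 5, 6}.
Read 'a': 1→{2}, 4→{5}, 5→{0, 6}, 6→{6}; now {0, 2, 5, 6}.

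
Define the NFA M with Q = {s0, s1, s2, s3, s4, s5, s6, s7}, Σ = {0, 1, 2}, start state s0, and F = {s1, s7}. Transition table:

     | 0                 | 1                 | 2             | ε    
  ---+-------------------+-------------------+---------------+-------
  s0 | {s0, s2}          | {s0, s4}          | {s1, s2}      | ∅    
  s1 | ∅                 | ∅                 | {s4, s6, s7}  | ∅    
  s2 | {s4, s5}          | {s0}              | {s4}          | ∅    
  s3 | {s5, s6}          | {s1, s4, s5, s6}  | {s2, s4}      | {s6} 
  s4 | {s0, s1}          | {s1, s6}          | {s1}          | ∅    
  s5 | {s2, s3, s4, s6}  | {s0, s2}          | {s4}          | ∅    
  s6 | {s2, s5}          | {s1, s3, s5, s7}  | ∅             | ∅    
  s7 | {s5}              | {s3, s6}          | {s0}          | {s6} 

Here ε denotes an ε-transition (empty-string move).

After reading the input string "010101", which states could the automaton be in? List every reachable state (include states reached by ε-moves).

{s0, s4}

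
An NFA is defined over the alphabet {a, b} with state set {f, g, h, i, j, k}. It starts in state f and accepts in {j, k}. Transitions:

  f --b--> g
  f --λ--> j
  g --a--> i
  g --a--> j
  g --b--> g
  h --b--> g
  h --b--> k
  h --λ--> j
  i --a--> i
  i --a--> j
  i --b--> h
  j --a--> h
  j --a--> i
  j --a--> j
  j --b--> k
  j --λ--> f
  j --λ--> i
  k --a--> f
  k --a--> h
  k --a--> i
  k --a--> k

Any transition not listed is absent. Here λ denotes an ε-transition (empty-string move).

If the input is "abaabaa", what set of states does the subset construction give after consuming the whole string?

Start: ε-closure({f}) = {f, i, j}.
Read 'a': {f, i, j} → {f, h, i, j}.
Read 'b': {f, h, i, j} → {f, g, h, i, j, k}.
Read 'a': {f, g, h, i, j, k} → {f, h, i, j, k}.
Read 'a': {f, h, i, j, k} → {f, h, i, j, k}.
Read 'b': {f, h, i, j, k} → {f, g, h, i, j, k}.
Read 'a': {f, g, h, i, j, k} → {f, h, i, j, k}.
Read 'a': {f, h, i, j, k} → {f, h, i, j, k}.

{f, h, i, j, k}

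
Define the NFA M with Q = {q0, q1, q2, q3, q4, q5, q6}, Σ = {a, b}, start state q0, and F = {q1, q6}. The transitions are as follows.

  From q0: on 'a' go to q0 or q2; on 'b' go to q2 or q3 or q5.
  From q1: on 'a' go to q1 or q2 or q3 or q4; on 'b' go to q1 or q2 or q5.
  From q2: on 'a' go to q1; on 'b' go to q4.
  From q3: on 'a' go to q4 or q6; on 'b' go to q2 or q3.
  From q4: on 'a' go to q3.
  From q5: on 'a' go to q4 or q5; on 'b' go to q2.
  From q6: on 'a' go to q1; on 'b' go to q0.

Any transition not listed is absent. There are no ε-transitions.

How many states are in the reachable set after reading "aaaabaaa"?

Start in {q0}.
Read 'a': {q0} → {q0, q2}.
Read 'a': {q0, q2} → {q0, q1, q2}.
Read 'a': {q0, q1, q2} → {q0, q1, q2, q3, q4}.
Read 'a': {q0, q1, q2, q3, q4} → {q0, q1, q2, q3, q4, q6}.
Read 'b': {q0, q1, q2, q3, q4, q6} → {q0, q1, q2, q3, q4, q5}.
Read 'a': {q0, q1, q2, q3, q4, q5} → {q0, q1, q2, q3, q4, q5, q6}.
Read 'a': {q0, q1, q2, q3, q4, q5, q6} → {q0, q1, q2, q3, q4, q5, q6}.
Read 'a': {q0, q1, q2, q3, q4, q5, q6} → {q0, q1, q2, q3, q4, q5, q6}.
That set has 7 states.

7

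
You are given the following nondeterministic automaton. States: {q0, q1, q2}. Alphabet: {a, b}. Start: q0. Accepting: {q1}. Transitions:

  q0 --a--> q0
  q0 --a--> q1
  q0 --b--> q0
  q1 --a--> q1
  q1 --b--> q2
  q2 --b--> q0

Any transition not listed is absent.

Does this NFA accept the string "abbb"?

No

Start in {q0}.
Read 'a': {q0} → {q0, q1}.
Read 'b': {q0, q1} → {q0, q2}.
Read 'b': {q0, q2} → {q0}.
Read 'b': {q0} → {q0}.
The final set {q0} contains no accepting state.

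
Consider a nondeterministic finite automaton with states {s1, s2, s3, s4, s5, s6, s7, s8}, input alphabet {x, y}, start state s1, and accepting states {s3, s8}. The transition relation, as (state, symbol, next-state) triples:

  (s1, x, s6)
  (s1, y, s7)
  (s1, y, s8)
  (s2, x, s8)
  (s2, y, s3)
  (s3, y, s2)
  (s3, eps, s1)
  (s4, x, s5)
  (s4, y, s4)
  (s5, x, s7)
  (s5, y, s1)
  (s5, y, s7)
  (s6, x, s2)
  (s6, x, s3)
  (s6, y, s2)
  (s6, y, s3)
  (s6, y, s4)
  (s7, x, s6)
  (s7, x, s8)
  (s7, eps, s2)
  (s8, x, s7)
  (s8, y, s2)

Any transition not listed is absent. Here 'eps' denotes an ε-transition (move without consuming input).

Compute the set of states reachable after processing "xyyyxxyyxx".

{s1, s2, s3, s6, s7, s8}

Start in {s1}.
Read 'x': s1→{s6}; now {s6}.
Read 'y': s6→{s2, s3, s4}; union {s2, s3, s4}; ε-closure = {s1, s2, s3, s4}.
Read 'y': s1→{s7, s8}, s2→{s3}, s3→{s2}, s4→{s4}; union {s2, s3, s4, s7, s8}; ε-closure = {s1, s2, s3, s4, s7, s8}.
Read 'y': s1→{s7, s8}, s2→{s3}, s3→{s2}, s4→{s4}, s7→∅, s8→{s2}; union {s2, s3, s4, s7, s8}; ε-closure = {s1, s2, s3, s4, s7, s8}.
Read 'x': s1→{s6}, s2→{s8}, s3→∅, s4→{s5}, s7→{s6, s8}, s8→{s7}; union {s5, s6, s7, s8}; ε-closure = {s2, s5, s6, s7, s8}.
Read 'x': s2→{s8}, s5→{s7}, s6→{s2, s3}, s7→{s6, s8}, s8→{s7}; union {s2, s3, s6, s7, s8}; ε-closure = {s1, s2, s3, s6, s7, s8}.
Read 'y': s1→{s7, s8}, s2→{s3}, s3→{s2}, s6→{s2, s3, s4}, s7→∅, s8→{s2}; union {s2, s3, s4, s7, s8}; ε-closure = {s1, s2, s3, s4, s7, s8}.
Read 'y': s1→{s7, s8}, s2→{s3}, s3→{s2}, s4→{s4}, s7→∅, s8→{s2}; union {s2, s3, s4, s7, s8}; ε-closure = {s1, s2, s3, s4, s7, s8}.
Read 'x': s1→{s6}, s2→{s8}, s3→∅, s4→{s5}, s7→{s6, s8}, s8→{s7}; union {s5, s6, s7, s8}; ε-closure = {s2, s5, s6, s7, s8}.
Read 'x': s2→{s8}, s5→{s7}, s6→{s2, s3}, s7→{s6, s8}, s8→{s7}; union {s2, s3, s6, s7, s8}; ε-closure = {s1, s2, s3, s6, s7, s8}.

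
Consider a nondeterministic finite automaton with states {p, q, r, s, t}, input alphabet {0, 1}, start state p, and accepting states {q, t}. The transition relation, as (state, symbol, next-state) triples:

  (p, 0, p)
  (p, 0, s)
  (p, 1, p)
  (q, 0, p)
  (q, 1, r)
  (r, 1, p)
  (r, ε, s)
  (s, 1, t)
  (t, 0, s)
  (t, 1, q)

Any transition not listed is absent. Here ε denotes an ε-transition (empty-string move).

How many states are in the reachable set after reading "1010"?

2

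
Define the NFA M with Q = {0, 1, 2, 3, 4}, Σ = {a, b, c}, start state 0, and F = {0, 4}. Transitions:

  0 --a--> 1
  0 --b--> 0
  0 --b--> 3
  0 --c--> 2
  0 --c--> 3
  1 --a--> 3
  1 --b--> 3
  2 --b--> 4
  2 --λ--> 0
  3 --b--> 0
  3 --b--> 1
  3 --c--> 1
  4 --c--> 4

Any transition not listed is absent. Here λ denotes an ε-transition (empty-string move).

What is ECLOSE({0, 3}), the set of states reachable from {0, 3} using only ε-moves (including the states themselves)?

Begin with {0, 3}.
No ε-moves leave this set, so the closure equals the set itself.

{0, 3}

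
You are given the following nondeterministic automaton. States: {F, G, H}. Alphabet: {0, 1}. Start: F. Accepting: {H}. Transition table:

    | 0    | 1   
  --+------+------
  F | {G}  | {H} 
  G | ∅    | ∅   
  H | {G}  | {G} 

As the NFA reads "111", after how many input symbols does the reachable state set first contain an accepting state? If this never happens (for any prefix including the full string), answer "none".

Start in {F}.
Read '1': {F} → {H}.
None of the earlier sets intersect F, but {H} does.

1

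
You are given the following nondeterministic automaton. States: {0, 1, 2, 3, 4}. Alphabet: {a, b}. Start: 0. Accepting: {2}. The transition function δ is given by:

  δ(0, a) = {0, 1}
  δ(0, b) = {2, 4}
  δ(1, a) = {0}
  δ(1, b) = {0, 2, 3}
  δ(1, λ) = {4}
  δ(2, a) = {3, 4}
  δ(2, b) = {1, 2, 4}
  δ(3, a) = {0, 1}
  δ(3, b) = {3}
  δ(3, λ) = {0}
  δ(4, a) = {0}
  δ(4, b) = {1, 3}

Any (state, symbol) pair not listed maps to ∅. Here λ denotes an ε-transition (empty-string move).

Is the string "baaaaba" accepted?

Start in {0}.
Read 'b': 0→{2, 4}; now {2, 4}.
Read 'a': 2→{3, 4}, 4→{0}; now {0, 3, 4}.
Read 'a': 0→{0, 1}, 3→{0, 1}, 4→{0}; union {0, 1}; ε-closure = {0, 1, 4}.
Read 'a': 0→{0, 1}, 1→{0}, 4→{0}; union {0, 1}; ε-closure = {0, 1, 4}.
Read 'a': 0→{0, 1}, 1→{0}, 4→{0}; union {0, 1}; ε-closure = {0, 1, 4}.
Read 'b': 0→{2, 4}, 1→{0, 2, 3}, 4→{1, 3}; now {0, 1, 2, 3, 4}.
Read 'a': 0→{0, 1}, 1→{0}, 2→{3, 4}, 3→{0, 1}, 4→{0}; now {0, 1, 3, 4}.
The final set {0, 1, 3, 4} contains no accepting state.

No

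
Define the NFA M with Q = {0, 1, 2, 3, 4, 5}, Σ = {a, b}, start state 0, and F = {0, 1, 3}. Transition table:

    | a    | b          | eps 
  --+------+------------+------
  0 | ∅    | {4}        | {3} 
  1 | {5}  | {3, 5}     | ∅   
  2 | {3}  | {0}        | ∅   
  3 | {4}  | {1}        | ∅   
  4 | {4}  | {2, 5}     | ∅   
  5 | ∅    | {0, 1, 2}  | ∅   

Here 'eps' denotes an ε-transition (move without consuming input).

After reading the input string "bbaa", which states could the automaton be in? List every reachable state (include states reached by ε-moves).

Start: ε-closure({0}) = {0, 3}.
Read 'b': 0→{4}, 3→{1}; now {1, 4}.
Read 'b': 1→{3, 5}, 4→{2, 5}; now {2, 3, 5}.
Read 'a': 2→{3}, 3→{4}, 5→∅; now {3, 4}.
Read 'a': 3→{4}, 4→{4}; now {4}.

{4}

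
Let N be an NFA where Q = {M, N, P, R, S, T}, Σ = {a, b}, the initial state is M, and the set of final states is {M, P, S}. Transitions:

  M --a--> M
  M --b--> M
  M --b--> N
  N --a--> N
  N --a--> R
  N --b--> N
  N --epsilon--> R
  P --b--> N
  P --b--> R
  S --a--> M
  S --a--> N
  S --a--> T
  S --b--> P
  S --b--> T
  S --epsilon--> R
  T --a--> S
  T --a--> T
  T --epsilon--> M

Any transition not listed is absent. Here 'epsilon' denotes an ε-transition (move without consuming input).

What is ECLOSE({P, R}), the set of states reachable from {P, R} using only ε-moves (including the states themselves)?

{P, R}

Begin with {P, R}.
No ε-moves leave this set, so the closure equals the set itself.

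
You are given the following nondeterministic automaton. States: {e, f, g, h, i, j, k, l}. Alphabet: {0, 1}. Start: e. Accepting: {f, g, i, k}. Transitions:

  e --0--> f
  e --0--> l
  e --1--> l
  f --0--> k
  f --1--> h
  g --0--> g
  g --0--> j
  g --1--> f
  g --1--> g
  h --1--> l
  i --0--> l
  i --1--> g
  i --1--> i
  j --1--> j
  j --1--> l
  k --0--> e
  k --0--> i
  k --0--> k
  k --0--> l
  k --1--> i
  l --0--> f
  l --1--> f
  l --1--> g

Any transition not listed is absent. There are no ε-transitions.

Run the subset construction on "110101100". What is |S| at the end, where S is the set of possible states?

Start in {e}.
Read '1': e→{l}; now {l}.
Read '1': l→{f, g}; now {f, g}.
Read '0': f→{k}, g→{g, j}; now {g, j, k}.
Read '1': g→{f, g}, j→{j, l}, k→{i}; now {f, g, i, j, l}.
Read '0': f→{k}, g→{g, j}, i→{l}, j→∅, l→{f}; now {f, g, j, k, l}.
Read '1': f→{h}, g→{f, g}, j→{j, l}, k→{i}, l→{f, g}; now {f, g, h, i, j, l}.
Read '1': f→{h}, g→{f, g}, h→{l}, i→{g, i}, j→{j, l}, l→{f, g}; now {f, g, h, i, j, l}.
Read '0': f→{k}, g→{g, j}, h→∅, i→{l}, j→∅, l→{f}; now {f, g, j, k, l}.
Read '0': f→{k}, g→{g, j}, j→∅, k→{e, i, k, l}, l→{f}; now {e, f, g, i, j, k, l}.
That set has 7 states.

7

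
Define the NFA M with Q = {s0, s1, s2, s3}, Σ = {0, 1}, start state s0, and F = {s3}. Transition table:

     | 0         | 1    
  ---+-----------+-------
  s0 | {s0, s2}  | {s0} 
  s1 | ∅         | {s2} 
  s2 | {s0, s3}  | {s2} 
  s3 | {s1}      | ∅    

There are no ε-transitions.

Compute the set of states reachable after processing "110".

{s0, s2}

Start in {s0}.
Read '1': s0→{s0}; now {s0}.
Read '1': s0→{s0}; now {s0}.
Read '0': s0→{s0, s2}; now {s0, s2}.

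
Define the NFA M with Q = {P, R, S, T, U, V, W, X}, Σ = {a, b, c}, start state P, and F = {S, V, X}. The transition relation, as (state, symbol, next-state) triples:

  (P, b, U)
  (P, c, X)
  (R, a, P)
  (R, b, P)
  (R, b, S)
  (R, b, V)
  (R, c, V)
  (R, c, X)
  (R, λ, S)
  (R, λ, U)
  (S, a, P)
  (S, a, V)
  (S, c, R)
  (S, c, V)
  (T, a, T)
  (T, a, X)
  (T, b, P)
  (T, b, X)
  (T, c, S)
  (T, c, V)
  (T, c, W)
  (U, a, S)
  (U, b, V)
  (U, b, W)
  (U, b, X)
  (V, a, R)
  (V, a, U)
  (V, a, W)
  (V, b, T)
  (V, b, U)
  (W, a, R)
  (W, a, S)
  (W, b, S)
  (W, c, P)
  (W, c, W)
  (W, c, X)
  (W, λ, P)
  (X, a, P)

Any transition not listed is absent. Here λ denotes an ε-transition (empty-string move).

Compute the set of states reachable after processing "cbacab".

∅

Start in {P}.
Read 'c': P→{X}; now {X}.
Read 'b': X→∅; now ∅.
The set is empty and remains empty for the remaining 4 symbols.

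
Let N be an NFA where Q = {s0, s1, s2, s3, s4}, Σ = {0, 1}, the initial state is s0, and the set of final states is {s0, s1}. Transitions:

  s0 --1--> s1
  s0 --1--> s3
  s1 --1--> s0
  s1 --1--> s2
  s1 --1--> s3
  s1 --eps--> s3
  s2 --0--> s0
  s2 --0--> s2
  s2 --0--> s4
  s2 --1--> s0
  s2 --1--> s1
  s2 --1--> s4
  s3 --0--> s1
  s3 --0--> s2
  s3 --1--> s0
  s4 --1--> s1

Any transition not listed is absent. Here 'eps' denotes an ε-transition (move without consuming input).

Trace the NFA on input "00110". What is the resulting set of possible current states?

∅

Start in {s0}.
Read '0': {s0} → ∅.
The set is empty and remains empty for the remaining 4 symbols.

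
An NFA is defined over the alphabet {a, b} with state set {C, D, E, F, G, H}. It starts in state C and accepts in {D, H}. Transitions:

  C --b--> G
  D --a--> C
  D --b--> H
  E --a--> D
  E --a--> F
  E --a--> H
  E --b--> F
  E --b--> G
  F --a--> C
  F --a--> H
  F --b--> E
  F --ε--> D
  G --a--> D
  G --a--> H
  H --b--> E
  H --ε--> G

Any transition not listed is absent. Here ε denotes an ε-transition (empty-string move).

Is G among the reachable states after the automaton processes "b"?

Yes

Start in {C}.
Read 'b': C→{G}; now {G}.
State G is in {G}.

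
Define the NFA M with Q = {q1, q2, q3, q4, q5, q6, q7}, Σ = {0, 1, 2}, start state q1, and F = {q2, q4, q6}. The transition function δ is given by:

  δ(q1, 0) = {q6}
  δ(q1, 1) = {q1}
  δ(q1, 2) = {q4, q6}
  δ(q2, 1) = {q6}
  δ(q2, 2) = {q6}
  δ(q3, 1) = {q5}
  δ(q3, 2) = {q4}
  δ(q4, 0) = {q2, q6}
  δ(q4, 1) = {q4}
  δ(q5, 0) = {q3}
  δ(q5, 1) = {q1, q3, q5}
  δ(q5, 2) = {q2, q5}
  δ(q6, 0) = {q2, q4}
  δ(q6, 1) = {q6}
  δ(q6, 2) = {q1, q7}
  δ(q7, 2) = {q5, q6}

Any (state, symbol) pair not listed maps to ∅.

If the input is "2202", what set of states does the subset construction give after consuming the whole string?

{q1, q7}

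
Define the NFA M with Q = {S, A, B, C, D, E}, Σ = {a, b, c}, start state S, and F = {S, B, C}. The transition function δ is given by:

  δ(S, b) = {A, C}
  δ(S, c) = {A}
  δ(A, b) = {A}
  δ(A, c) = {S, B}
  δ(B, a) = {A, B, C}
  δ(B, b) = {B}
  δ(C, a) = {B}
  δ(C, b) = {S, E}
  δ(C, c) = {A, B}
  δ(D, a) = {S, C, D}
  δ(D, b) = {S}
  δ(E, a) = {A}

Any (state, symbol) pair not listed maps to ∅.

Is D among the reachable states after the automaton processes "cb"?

Start in {S}.
Read 'c': {S} → {A}.
Read 'b': {A} → {A}.
State D is not in {A}.

No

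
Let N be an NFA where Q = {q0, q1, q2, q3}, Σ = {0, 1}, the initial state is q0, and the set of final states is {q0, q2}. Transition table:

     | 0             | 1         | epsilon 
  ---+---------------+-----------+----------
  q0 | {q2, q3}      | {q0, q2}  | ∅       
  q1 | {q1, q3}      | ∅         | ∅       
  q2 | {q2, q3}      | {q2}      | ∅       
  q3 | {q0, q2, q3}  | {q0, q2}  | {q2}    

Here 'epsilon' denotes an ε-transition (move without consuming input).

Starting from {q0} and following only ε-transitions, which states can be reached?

{q0}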